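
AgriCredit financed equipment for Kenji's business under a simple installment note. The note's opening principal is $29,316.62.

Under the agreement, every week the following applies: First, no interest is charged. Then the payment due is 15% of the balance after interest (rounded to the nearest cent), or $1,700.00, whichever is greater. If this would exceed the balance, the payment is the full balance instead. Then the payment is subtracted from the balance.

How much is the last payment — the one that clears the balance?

$856.75

# | Opening | Payment | End bal
1 | $29,316.62 | $4,397.49 | $24,919.13
2 | $24,919.13 | $3,737.87 | $21,181.26
3 | $21,181.26 | $3,177.19 | $18,004.07
4 | $18,004.07 | $2,700.61 | $15,303.46
5 | $15,303.46 | $2,295.52 | $13,007.94
6 | $13,007.94 | $1,951.19 | $11,056.75
7 | $11,056.75 | $1,700.00 | $9,356.75
8 | $9,356.75 | $1,700.00 | $7,656.75
9 | $7,656.75 | $1,700.00 | $5,956.75
10 | $5,956.75 | $1,700.00 | $4,256.75
11 | $4,256.75 | $1,700.00 | $2,556.75
12 | $2,556.75 | $1,700.00 | $856.75
13 | $856.75 | $856.75 | $0.00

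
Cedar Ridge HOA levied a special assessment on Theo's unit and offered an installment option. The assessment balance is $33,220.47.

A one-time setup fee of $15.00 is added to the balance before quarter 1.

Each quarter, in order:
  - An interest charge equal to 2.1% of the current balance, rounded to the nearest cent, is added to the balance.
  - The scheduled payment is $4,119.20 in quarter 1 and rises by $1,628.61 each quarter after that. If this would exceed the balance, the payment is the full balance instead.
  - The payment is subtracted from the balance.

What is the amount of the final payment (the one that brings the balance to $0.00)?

$9,397.41

# | Opening | Interest | Payment | End bal
1 | $33,235.47 | $697.94 | $4,119.20 | $29,814.21
2 | $29,814.21 | $626.10 | $5,747.81 | $24,692.50
3 | $24,692.50 | $518.54 | $7,376.42 | $17,834.62
4 | $17,834.62 | $374.53 | $9,005.03 | $9,204.12
5 | $9,204.12 | $193.29 | $9,397.41 | $0.00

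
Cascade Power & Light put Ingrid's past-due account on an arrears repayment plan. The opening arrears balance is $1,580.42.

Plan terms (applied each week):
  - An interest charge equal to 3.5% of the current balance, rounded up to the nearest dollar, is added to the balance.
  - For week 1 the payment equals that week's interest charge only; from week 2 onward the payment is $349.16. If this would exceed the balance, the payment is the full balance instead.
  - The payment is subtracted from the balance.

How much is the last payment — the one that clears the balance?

$9.62

Week 1: $1,580.42 +$56.00 interest = $1,636.42; pay $56.00 → $1,580.42
Week 2: $1,580.42 +$56.00 interest = $1,636.42; pay $349.16 → $1,287.26
Week 3: $1,287.26 +$46.00 interest = $1,333.26; pay $349.16 → $984.10
Week 4: $984.10 +$35.00 interest = $1,019.10; pay $349.16 → $669.94
Week 5: $669.94 +$24.00 interest = $693.94; pay $349.16 → $344.78
Week 6: $344.78 +$13.00 interest = $357.78; pay $349.16 → $8.62
Week 7: $8.62 +$1.00 interest = $9.62; pay $9.62 → $0.00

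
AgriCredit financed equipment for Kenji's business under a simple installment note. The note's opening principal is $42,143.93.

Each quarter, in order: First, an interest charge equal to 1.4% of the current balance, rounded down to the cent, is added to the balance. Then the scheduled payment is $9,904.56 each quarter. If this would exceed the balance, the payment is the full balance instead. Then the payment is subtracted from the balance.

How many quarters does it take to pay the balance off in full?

5

Quarter 1: opening $42,143.93; interest $590.01 → $42,733.94; payment $9,904.56; balance $32,829.38
Quarter 2: opening $32,829.38; interest $459.61 → $33,288.99; payment $9,904.56; balance $23,384.43
Quarter 3: opening $23,384.43; interest $327.38 → $23,711.81; payment $9,904.56; balance $13,807.25
Quarter 4: opening $13,807.25; interest $193.30 → $14,000.55; payment $9,904.56; balance $4,095.99
Quarter 5: opening $4,095.99; interest $57.34 → $4,153.33; payment $4,153.33; balance $0.00
Balance reaches $0.00 in quarter 5.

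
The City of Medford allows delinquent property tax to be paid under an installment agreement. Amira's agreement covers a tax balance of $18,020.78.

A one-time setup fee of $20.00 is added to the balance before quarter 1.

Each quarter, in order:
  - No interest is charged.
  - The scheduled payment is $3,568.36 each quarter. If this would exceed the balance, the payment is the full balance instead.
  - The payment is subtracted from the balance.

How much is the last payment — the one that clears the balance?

$198.98

# | Opening | Payment | End bal
1 | $18,040.78 | $3,568.36 | $14,472.42
2 | $14,472.42 | $3,568.36 | $10,904.06
3 | $10,904.06 | $3,568.36 | $7,335.70
4 | $7,335.70 | $3,568.36 | $3,767.34
5 | $3,767.34 | $3,568.36 | $198.98
6 | $198.98 | $198.98 | $0.00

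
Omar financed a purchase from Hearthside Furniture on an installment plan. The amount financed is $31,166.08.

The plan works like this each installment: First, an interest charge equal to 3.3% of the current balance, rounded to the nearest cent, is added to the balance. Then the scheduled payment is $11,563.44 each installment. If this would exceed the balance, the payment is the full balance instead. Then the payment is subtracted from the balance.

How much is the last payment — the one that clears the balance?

Installment 1: opening $31,166.08; interest $1,028.48 → $32,194.56; payment $11,563.44; balance $20,631.12
Installment 2: opening $20,631.12; interest $680.83 → $21,311.95; payment $11,563.44; balance $9,748.51
Installment 3: opening $9,748.51; interest $321.70 → $10,070.21; payment $10,070.21; balance $0.00

$10,070.21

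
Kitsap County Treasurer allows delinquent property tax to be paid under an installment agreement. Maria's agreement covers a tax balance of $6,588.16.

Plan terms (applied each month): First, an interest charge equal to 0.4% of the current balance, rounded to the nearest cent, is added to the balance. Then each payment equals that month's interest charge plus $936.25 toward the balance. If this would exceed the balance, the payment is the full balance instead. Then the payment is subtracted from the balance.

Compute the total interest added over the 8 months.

Month 1: $6,588.16 +$26.35 interest = $6,614.51; pay $962.60 → $5,651.91
Month 2: $5,651.91 +$22.61 interest = $5,674.52; pay $958.86 → $4,715.66
Month 3: $4,715.66 +$18.86 interest = $4,734.52; pay $955.11 → $3,779.41
Month 4: $3,779.41 +$15.12 interest = $3,794.53; pay $951.37 → $2,843.16
Month 5: $2,843.16 +$11.37 interest = $2,854.53; pay $947.62 → $1,906.91
Month 6: $1,906.91 +$7.63 interest = $1,914.54; pay $943.88 → $970.66
Month 7: $970.66 +$3.88 interest = $974.54; pay $940.13 → $34.41
Month 8: $34.41 +$0.14 interest = $34.55; pay $34.55 → $0.00
Total interest: $26.35 + $22.61 + $18.86 + $15.12 + $11.37 + $7.63 + $3.88 + $0.14 = $105.96

$105.96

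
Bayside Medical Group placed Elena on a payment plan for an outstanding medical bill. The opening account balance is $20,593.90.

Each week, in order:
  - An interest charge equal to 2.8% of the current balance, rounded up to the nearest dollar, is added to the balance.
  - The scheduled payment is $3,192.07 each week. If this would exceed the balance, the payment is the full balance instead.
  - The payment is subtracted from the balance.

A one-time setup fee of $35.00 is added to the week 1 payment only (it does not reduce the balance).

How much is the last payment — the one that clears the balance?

$697.41

Week 1: opening $20,593.90; interest $577.00 → $21,170.90; payment $3,192.07 (+ $35.00 fee); balance $17,978.83
Week 2: opening $17,978.83; interest $504.00 → $18,482.83; payment $3,192.07; balance $15,290.76
Week 3: opening $15,290.76; interest $429.00 → $15,719.76; payment $3,192.07; balance $12,527.69
Week 4: opening $12,527.69; interest $351.00 → $12,878.69; payment $3,192.07; balance $9,686.62
Week 5: opening $9,686.62; interest $272.00 → $9,958.62; payment $3,192.07; balance $6,766.55
Week 6: opening $6,766.55; interest $190.00 → $6,956.55; payment $3,192.07; balance $3,764.48
Week 7: opening $3,764.48; interest $106.00 → $3,870.48; payment $3,192.07; balance $678.41
Week 8: opening $678.41; interest $19.00 → $697.41; payment $697.41; balance $0.00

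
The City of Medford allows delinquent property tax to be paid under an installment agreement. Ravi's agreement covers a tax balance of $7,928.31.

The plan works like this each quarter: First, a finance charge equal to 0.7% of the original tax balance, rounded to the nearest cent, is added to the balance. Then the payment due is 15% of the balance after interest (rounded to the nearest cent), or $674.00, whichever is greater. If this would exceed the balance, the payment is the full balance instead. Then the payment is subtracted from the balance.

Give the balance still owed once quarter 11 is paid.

Quarter 1: $7,928.31 +$55.50 interest = $7,983.81; pay $1,197.57 → $6,786.24
Quarter 2: $6,786.24 +$55.50 interest = $6,841.74; pay $1,026.26 → $5,815.48
Quarter 3: $5,815.48 +$55.50 interest = $5,870.98; pay $880.65 → $4,990.33
Quarter 4: $4,990.33 +$55.50 interest = $5,045.83; pay $756.87 → $4,288.96
Quarter 5: $4,288.96 +$55.50 interest = $4,344.46; pay $674.00 → $3,670.46
Quarter 6: $3,670.46 +$55.50 interest = $3,725.96; pay $674.00 → $3,051.96
Quarter 7: $3,051.96 +$55.50 interest = $3,107.46; pay $674.00 → $2,433.46
Quarter 8: $2,433.46 +$55.50 interest = $2,488.96; pay $674.00 → $1,814.96
Quarter 9: $1,814.96 +$55.50 interest = $1,870.46; pay $674.00 → $1,196.46
Quarter 10: $1,196.46 +$55.50 interest = $1,251.96; pay $674.00 → $577.96
Quarter 11: $577.96 +$55.50 interest = $633.46; pay $633.46 → $0.00

$0.00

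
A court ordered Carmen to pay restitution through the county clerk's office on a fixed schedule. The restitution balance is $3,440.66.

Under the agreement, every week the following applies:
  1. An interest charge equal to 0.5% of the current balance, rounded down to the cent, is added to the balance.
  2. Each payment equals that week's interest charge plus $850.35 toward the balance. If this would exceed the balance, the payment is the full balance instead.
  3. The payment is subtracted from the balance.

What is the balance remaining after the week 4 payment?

# | Opening | Interest | Payment | End bal
1 | $3,440.66 | $17.20 | $867.55 | $2,590.31
2 | $2,590.31 | $12.95 | $863.30 | $1,739.96
3 | $1,739.96 | $8.69 | $859.04 | $889.61
4 | $889.61 | $4.44 | $854.79 | $39.26

$39.26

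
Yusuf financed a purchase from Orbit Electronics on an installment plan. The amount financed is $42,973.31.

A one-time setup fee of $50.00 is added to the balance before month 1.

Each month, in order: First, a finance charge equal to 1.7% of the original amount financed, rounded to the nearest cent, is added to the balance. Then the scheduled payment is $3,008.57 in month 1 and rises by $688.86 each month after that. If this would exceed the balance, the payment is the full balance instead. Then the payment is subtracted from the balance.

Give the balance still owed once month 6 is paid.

$19,022.29

# | Opening | Interest | Payment | End bal
1 | $43,023.31 | $730.55 | $3,008.57 | $40,745.29
2 | $40,745.29 | $730.55 | $3,697.43 | $37,778.41
3 | $37,778.41 | $730.55 | $4,386.29 | $34,122.67
4 | $34,122.67 | $730.55 | $5,075.15 | $29,778.07
5 | $29,778.07 | $730.55 | $5,764.01 | $24,744.61
6 | $24,744.61 | $730.55 | $6,452.87 | $19,022.29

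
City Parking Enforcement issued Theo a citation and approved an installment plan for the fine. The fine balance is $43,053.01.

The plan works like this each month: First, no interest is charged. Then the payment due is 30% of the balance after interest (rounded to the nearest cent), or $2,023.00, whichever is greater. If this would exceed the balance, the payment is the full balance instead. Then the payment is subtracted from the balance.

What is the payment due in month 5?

$3,101.11

Month 1: opening $43,053.01; payment $12,915.90; balance $30,137.11
Month 2: opening $30,137.11; payment $9,041.13; balance $21,095.98
Month 3: opening $21,095.98; payment $6,328.79; balance $14,767.19
Month 4: opening $14,767.19; payment $4,430.16; balance $10,337.03
Month 5: opening $10,337.03; payment $3,101.11; balance $7,235.92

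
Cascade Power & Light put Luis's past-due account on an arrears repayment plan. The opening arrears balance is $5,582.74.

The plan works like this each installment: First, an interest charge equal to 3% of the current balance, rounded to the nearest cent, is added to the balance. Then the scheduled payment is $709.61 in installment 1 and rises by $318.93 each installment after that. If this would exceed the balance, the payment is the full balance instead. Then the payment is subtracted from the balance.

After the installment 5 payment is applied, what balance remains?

# | Opening | Interest | Payment | End bal
1 | $5,582.74 | $167.48 | $709.61 | $5,040.61
2 | $5,040.61 | $151.22 | $1,028.54 | $4,163.29
3 | $4,163.29 | $124.90 | $1,347.47 | $2,940.72
4 | $2,940.72 | $88.22 | $1,666.40 | $1,362.54
5 | $1,362.54 | $40.88 | $1,403.42 | $0.00

$0.00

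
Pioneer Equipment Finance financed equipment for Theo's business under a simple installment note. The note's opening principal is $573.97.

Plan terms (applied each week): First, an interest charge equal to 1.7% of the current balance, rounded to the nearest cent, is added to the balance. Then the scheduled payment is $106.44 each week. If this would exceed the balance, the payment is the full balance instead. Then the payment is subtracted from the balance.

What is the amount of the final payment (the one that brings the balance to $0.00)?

Week 1: opening $573.97; interest $9.76 → $583.73; payment $106.44; balance $477.29
Week 2: opening $477.29; interest $8.11 → $485.40; payment $106.44; balance $378.96
Week 3: opening $378.96; interest $6.44 → $385.40; payment $106.44; balance $278.96
Week 4: opening $278.96; interest $4.74 → $283.70; payment $106.44; balance $177.26
Week 5: opening $177.26; interest $3.01 → $180.27; payment $106.44; balance $73.83
Week 6: opening $73.83; interest $1.26 → $75.09; payment $75.09; balance $0.00

$75.09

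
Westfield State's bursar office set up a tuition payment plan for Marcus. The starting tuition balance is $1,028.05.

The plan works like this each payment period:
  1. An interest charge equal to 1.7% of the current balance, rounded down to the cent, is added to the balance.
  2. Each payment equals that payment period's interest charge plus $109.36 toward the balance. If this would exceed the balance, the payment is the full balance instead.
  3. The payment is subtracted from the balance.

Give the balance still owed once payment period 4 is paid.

$590.61

Payment period 1: opening $1,028.05; interest $17.47 → $1,045.52; payment $126.83; balance $918.69
Payment period 2: opening $918.69; interest $15.61 → $934.30; payment $124.97; balance $809.33
Payment period 3: opening $809.33; interest $13.75 → $823.08; payment $123.11; balance $699.97
Payment period 4: opening $699.97; interest $11.89 → $711.86; payment $121.25; balance $590.61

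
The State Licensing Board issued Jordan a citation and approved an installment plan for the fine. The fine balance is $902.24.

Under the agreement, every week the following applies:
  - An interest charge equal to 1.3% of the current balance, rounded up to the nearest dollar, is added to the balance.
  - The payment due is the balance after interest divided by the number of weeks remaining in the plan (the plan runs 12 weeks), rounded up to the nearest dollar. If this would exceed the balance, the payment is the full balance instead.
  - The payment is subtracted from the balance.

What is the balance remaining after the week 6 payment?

$486.24

Week 1: $902.24 +$12.00 interest = $914.24; pay $77.00 → $837.24
Week 2: $837.24 +$11.00 interest = $848.24; pay $78.00 → $770.24
Week 3: $770.24 +$11.00 interest = $781.24; pay $79.00 → $702.24
Week 4: $702.24 +$10.00 interest = $712.24; pay $80.00 → $632.24
Week 5: $632.24 +$9.00 interest = $641.24; pay $81.00 → $560.24
Week 6: $560.24 +$8.00 interest = $568.24; pay $82.00 → $486.24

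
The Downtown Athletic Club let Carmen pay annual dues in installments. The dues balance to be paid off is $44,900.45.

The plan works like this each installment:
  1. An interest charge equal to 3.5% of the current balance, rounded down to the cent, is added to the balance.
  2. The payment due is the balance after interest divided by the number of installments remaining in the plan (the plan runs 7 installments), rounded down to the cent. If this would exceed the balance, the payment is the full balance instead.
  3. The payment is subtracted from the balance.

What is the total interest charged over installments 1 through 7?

$6,745.85

Installment 1: opening $44,900.45; interest $1,571.51 → $46,471.96; payment $6,638.85; balance $39,833.11
Installment 2: opening $39,833.11; interest $1,394.15 → $41,227.26; payment $6,871.21; balance $34,356.05
Installment 3: opening $34,356.05; interest $1,202.46 → $35,558.51; payment $7,111.70; balance $28,446.81
Installment 4: opening $28,446.81; interest $995.63 → $29,442.44; payment $7,360.61; balance $22,081.83
Installment 5: opening $22,081.83; interest $772.86 → $22,854.69; payment $7,618.23; balance $15,236.46
Installment 6: opening $15,236.46; interest $533.27 → $15,769.73; payment $7,884.86; balance $7,884.87
Installment 7: opening $7,884.87; interest $275.97 → $8,160.84; payment $8,160.84; balance $0.00
Total interest: $1,571.51 + $1,394.15 + $1,202.46 + $995.63 + $772.86 + $533.27 + $275.97 = $6,745.85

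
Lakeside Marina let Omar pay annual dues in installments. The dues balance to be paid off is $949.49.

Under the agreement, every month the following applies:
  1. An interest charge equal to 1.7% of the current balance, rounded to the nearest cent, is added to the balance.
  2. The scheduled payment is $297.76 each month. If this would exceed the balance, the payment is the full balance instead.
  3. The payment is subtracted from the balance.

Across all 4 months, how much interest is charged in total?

Month 1: $949.49 +$16.14 interest = $965.63; pay $297.76 → $667.87
Month 2: $667.87 +$11.35 interest = $679.22; pay $297.76 → $381.46
Month 3: $381.46 +$6.48 interest = $387.94; pay $297.76 → $90.18
Month 4: $90.18 +$1.53 interest = $91.71; pay $91.71 → $0.00
Total interest: $16.14 + $11.35 + $6.48 + $1.53 = $35.50

$35.50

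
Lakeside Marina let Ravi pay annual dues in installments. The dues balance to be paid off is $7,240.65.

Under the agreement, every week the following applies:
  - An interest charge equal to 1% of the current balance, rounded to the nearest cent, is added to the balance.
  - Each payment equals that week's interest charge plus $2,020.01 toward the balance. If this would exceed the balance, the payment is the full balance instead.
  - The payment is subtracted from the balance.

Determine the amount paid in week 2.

$2,072.22

# | Opening | Interest | Payment | End bal
1 | $7,240.65 | $72.41 | $2,092.42 | $5,220.64
2 | $5,220.64 | $52.21 | $2,072.22 | $3,200.63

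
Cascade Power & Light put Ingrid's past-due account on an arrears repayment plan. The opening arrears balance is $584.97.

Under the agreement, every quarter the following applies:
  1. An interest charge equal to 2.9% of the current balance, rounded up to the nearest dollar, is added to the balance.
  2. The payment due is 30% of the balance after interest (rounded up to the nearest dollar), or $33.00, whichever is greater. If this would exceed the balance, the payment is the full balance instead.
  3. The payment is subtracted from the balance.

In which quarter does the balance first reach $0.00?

Quarter 1: opening $584.97; interest $17.00 → $601.97; payment $181.00; balance $420.97
Quarter 2: opening $420.97; interest $13.00 → $433.97; payment $131.00; balance $302.97
Quarter 3: opening $302.97; interest $9.00 → $311.97; payment $94.00; balance $217.97
Quarter 4: opening $217.97; interest $7.00 → $224.97; payment $68.00; balance $156.97
Quarter 5: opening $156.97; interest $5.00 → $161.97; payment $49.00; balance $112.97
Quarter 6: opening $112.97; interest $4.00 → $116.97; payment $36.00; balance $80.97
Quarter 7: opening $80.97; interest $3.00 → $83.97; payment $33.00; balance $50.97
Quarter 8: opening $50.97; interest $2.00 → $52.97; payment $33.00; balance $19.97
Quarter 9: opening $19.97; interest $1.00 → $20.97; payment $20.97; balance $0.00
Balance reaches $0.00 in quarter 9.

9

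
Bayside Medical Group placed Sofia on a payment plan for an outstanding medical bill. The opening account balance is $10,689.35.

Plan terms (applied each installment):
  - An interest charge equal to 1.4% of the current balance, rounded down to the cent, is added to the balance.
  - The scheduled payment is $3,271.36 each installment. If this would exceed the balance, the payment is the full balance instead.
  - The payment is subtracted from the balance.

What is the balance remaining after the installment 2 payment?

$4,402.22

Installment 1: opening $10,689.35; interest $149.65 → $10,839.00; payment $3,271.36; balance $7,567.64
Installment 2: opening $7,567.64; interest $105.94 → $7,673.58; payment $3,271.36; balance $4,402.22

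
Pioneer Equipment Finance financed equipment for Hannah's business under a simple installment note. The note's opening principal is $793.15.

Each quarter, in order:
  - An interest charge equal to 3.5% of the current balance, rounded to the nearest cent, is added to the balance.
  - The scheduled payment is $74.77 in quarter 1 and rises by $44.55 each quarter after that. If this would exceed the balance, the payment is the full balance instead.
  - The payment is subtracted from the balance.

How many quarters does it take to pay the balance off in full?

6

Quarter 1: opening $793.15; interest $27.76 → $820.91; payment $74.77; balance $746.14
Quarter 2: opening $746.14; interest $26.11 → $772.25; payment $119.32; balance $652.93
Quarter 3: opening $652.93; interest $22.85 → $675.78; payment $163.87; balance $511.91
Quarter 4: opening $511.91; interest $17.92 → $529.83; payment $208.42; balance $321.41
Quarter 5: opening $321.41; interest $11.25 → $332.66; payment $252.97; balance $79.69
Quarter 6: opening $79.69; interest $2.79 → $82.48; payment $82.48; balance $0.00
Balance reaches $0.00 in quarter 6.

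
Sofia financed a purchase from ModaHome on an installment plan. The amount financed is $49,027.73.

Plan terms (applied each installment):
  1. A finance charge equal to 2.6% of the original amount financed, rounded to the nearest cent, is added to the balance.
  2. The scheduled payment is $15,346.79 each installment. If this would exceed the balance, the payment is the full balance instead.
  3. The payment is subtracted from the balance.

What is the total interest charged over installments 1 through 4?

$5,098.88

# | Opening | Interest | Payment | End bal
1 | $49,027.73 | $1,274.72 | $15,346.79 | $34,955.66
2 | $34,955.66 | $1,274.72 | $15,346.79 | $20,883.59
3 | $20,883.59 | $1,274.72 | $15,346.79 | $6,811.52
4 | $6,811.52 | $1,274.72 | $8,086.24 | $0.00
Total interest: $1,274.72 + $1,274.72 + $1,274.72 + $1,274.72 = $5,098.88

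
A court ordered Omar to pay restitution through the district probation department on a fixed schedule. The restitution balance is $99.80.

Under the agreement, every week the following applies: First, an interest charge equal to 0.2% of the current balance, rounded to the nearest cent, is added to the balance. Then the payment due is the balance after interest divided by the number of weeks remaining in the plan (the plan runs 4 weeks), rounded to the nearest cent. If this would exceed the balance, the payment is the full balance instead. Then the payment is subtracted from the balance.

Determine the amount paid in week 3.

$25.10

# | Opening | Interest | Payment | End bal
1 | $99.80 | $0.20 | $25.00 | $75.00
2 | $75.00 | $0.15 | $25.05 | $50.10
3 | $50.10 | $0.10 | $25.10 | $25.10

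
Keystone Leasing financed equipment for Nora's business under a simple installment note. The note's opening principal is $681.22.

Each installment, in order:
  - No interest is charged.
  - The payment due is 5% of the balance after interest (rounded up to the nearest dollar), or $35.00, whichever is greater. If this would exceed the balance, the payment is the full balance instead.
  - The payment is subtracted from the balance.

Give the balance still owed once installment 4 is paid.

Installment 1: $681.22 − $35.00 → $646.22
Installment 2: $646.22 − $35.00 → $611.22
Installment 3: $611.22 − $35.00 → $576.22
Installment 4: $576.22 − $35.00 → $541.22

$541.22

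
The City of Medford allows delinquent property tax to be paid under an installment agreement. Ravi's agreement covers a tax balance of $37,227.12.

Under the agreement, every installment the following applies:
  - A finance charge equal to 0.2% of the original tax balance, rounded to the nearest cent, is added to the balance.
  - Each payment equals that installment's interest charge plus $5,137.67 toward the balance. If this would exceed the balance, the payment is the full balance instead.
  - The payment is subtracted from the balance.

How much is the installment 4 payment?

Installment 1: opening $37,227.12; interest $74.45 → $37,301.57; payment $5,212.12; balance $32,089.45
Installment 2: opening $32,089.45; interest $74.45 → $32,163.90; payment $5,212.12; balance $26,951.78
Installment 3: opening $26,951.78; interest $74.45 → $27,026.23; payment $5,212.12; balance $21,814.11
Installment 4: opening $21,814.11; interest $74.45 → $21,888.56; payment $5,212.12; balance $16,676.44

$5,212.12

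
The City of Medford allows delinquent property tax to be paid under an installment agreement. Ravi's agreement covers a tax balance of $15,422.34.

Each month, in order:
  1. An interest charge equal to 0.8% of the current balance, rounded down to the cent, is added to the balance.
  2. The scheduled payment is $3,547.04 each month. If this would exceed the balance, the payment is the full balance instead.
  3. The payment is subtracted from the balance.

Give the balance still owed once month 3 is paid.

Month 1: $15,422.34 +$123.37 interest = $15,545.71; pay $3,547.04 → $11,998.67
Month 2: $11,998.67 +$95.98 interest = $12,094.65; pay $3,547.04 → $8,547.61
Month 3: $8,547.61 +$68.38 interest = $8,615.99; pay $3,547.04 → $5,068.95

$5,068.95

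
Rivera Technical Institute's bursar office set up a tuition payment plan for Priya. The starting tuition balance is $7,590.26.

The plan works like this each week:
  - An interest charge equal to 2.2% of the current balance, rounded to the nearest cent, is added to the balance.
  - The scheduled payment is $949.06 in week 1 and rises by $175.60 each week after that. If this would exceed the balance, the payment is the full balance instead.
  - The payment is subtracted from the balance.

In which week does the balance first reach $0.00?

Week 1: $7,590.26 +$166.99 interest = $7,757.25; pay $949.06 → $6,808.19
Week 2: $6,808.19 +$149.78 interest = $6,957.97; pay $1,124.66 → $5,833.31
Week 3: $5,833.31 +$128.33 interest = $5,961.64; pay $1,300.26 → $4,661.38
Week 4: $4,661.38 +$102.55 interest = $4,763.93; pay $1,475.86 → $3,288.07
Week 5: $3,288.07 +$72.34 interest = $3,360.41; pay $1,651.46 → $1,708.95
Week 6: $1,708.95 +$37.60 interest = $1,746.55; pay $1,746.55 → $0.00
Balance reaches $0.00 in week 6.

6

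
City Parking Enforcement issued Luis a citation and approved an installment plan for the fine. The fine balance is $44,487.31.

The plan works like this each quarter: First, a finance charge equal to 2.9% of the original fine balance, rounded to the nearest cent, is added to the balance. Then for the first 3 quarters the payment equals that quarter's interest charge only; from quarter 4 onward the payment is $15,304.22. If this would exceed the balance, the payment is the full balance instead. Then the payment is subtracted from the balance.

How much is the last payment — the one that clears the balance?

$3,735.17

# | Opening | Interest | Payment | End bal
1 | $44,487.31 | $1,290.13 | $1,290.13 | $44,487.31
2 | $44,487.31 | $1,290.13 | $1,290.13 | $44,487.31
3 | $44,487.31 | $1,290.13 | $1,290.13 | $44,487.31
4 | $44,487.31 | $1,290.13 | $15,304.22 | $30,473.22
5 | $30,473.22 | $1,290.13 | $15,304.22 | $16,459.13
6 | $16,459.13 | $1,290.13 | $15,304.22 | $2,445.04
7 | $2,445.04 | $1,290.13 | $3,735.17 | $0.00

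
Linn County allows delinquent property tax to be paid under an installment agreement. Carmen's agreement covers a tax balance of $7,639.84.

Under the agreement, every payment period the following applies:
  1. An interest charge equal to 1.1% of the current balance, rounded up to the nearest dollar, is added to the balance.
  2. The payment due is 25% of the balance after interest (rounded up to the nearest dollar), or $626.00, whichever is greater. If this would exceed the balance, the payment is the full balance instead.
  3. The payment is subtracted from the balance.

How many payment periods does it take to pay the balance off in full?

9

Payment period 1: $7,639.84 +$85.00 interest = $7,724.84; pay $1,932.00 → $5,792.84
Payment period 2: $5,792.84 +$64.00 interest = $5,856.84; pay $1,465.00 → $4,391.84
Payment period 3: $4,391.84 +$49.00 interest = $4,440.84; pay $1,111.00 → $3,329.84
Payment period 4: $3,329.84 +$37.00 interest = $3,366.84; pay $842.00 → $2,524.84
Payment period 5: $2,524.84 +$28.00 interest = $2,552.84; pay $639.00 → $1,913.84
Payment period 6: $1,913.84 +$22.00 interest = $1,935.84; pay $626.00 → $1,309.84
Payment period 7: $1,309.84 +$15.00 interest = $1,324.84; pay $626.00 → $698.84
Payment period 8: $698.84 +$8.00 interest = $706.84; pay $626.00 → $80.84
Payment period 9: $80.84 +$1.00 interest = $81.84; pay $81.84 → $0.00
Balance reaches $0.00 in payment period 9.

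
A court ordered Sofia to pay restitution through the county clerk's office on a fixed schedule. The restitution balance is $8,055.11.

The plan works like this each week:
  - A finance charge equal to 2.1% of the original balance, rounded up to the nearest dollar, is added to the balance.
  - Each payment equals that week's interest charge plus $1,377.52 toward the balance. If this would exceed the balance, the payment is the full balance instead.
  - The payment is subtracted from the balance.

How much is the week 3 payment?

$1,547.52

Week 1: opening $8,055.11; interest $170.00 → $8,225.11; payment $1,547.52; balance $6,677.59
Week 2: opening $6,677.59; interest $170.00 → $6,847.59; payment $1,547.52; balance $5,300.07
Week 3: opening $5,300.07; interest $170.00 → $5,470.07; payment $1,547.52; balance $3,922.55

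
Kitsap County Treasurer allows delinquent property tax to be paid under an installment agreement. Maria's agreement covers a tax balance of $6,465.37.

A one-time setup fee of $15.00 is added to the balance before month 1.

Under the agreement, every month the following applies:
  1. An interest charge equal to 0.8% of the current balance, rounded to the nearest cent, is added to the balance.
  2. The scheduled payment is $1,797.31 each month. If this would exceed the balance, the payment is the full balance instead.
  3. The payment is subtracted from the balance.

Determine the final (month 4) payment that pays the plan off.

$1,211.58

Month 1: $6,480.37 +$51.84 interest = $6,532.21; pay $1,797.31 → $4,734.90
Month 2: $4,734.90 +$37.88 interest = $4,772.78; pay $1,797.31 → $2,975.47
Month 3: $2,975.47 +$23.80 interest = $2,999.27; pay $1,797.31 → $1,201.96
Month 4: $1,201.96 +$9.62 interest = $1,211.58; pay $1,211.58 → $0.00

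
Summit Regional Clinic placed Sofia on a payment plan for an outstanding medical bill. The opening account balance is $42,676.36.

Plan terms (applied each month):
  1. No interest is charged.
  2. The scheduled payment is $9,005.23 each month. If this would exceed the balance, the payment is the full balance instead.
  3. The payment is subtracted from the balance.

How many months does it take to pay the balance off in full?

Month 1: $42,676.36 − $9,005.23 → $33,671.13
Month 2: $33,671.13 − $9,005.23 → $24,665.90
Month 3: $24,665.90 − $9,005.23 → $15,660.67
Month 4: $15,660.67 − $9,005.23 → $6,655.44
Month 5: $6,655.44 − $6,655.44 → $0.00
Balance reaches $0.00 in month 5.

5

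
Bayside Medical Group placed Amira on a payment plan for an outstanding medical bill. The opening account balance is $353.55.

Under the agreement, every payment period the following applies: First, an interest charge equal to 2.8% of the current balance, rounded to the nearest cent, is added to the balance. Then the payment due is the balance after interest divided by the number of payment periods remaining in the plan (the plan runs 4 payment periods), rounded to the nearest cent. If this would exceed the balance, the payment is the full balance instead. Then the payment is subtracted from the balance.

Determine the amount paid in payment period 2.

$93.41

# | Opening | Interest | Payment | End bal
1 | $353.55 | $9.90 | $90.86 | $272.59
2 | $272.59 | $7.63 | $93.41 | $186.81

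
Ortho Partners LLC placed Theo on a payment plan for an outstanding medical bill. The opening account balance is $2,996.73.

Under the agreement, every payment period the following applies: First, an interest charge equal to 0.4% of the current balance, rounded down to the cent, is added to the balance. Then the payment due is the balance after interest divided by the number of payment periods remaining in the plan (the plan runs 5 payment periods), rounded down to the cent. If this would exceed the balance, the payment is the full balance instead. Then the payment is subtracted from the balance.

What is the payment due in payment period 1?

Payment period 1: opening $2,996.73; interest $11.98 → $3,008.71; payment $601.74; balance $2,406.97

$601.74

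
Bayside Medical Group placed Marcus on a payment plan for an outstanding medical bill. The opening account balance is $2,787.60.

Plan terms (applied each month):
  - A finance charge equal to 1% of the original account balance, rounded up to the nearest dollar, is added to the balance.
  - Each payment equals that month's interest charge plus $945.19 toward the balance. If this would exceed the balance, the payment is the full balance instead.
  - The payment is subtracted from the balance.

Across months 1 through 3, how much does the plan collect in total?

$2,871.60

Month 1: opening $2,787.60; interest $28.00 → $2,815.60; payment $973.19; balance $1,842.41
Month 2: opening $1,842.41; interest $28.00 → $1,870.41; payment $973.19; balance $897.22
Month 3: opening $897.22; interest $28.00 → $925.22; payment $925.22; balance $0.00
Total paid: $2,871.60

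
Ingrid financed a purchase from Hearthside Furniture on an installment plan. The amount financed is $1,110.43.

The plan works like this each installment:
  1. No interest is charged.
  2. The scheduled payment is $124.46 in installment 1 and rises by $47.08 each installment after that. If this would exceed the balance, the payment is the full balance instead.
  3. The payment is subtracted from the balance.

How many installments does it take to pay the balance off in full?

6

Installment 1: $1,110.43 − $124.46 → $985.97
Installment 2: $985.97 − $171.54 → $814.43
Installment 3: $814.43 − $218.62 → $595.81
Installment 4: $595.81 − $265.70 → $330.11
Installment 5: $330.11 − $312.78 → $17.33
Installment 6: $17.33 − $17.33 → $0.00
Balance reaches $0.00 in installment 6.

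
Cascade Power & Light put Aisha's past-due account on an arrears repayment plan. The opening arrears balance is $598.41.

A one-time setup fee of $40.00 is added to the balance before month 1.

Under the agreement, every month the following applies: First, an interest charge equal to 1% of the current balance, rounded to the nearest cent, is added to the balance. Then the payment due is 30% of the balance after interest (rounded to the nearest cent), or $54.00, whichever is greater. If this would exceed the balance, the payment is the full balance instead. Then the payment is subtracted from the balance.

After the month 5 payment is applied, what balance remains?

Month 1: opening $638.41; interest $6.38 → $644.79; payment $193.44; balance $451.35
Month 2: opening $451.35; interest $4.51 → $455.86; payment $136.76; balance $319.10
Month 3: opening $319.10; interest $3.19 → $322.29; payment $96.69; balance $225.60
Month 4: opening $225.60; interest $2.26 → $227.86; payment $68.36; balance $159.50
Month 5: opening $159.50; interest $1.60 → $161.10; payment $54.00; balance $107.10

$107.10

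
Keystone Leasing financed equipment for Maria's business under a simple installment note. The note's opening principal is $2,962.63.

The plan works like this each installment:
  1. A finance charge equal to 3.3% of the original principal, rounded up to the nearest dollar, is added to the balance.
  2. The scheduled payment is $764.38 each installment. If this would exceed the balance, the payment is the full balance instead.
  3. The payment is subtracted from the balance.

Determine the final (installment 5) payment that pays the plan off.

$395.11

Installment 1: $2,962.63 +$98.00 interest = $3,060.63; pay $764.38 → $2,296.25
Installment 2: $2,296.25 +$98.00 interest = $2,394.25; pay $764.38 → $1,629.87
Installment 3: $1,629.87 +$98.00 interest = $1,727.87; pay $764.38 → $963.49
Installment 4: $963.49 +$98.00 interest = $1,061.49; pay $764.38 → $297.11
Installment 5: $297.11 +$98.00 interest = $395.11; pay $395.11 → $0.00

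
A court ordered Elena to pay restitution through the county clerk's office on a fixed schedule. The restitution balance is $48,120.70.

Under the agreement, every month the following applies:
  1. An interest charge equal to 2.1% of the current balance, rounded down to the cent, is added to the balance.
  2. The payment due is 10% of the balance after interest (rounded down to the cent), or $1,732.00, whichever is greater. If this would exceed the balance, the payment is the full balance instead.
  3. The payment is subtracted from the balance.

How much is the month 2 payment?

# | Opening | Interest | Payment | End bal
1 | $48,120.70 | $1,010.53 | $4,913.12 | $44,218.11
2 | $44,218.11 | $928.58 | $4,514.66 | $40,632.03

$4,514.66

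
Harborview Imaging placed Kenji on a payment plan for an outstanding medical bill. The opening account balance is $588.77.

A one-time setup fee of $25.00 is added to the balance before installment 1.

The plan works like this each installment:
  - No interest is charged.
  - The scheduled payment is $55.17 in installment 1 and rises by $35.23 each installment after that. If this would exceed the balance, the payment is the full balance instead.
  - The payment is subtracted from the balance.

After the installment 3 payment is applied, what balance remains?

Installment 1: opening $613.77; payment $55.17; balance $558.60
Installment 2: opening $558.60; payment $90.40; balance $468.20
Installment 3: opening $468.20; payment $125.63; balance $342.57

$342.57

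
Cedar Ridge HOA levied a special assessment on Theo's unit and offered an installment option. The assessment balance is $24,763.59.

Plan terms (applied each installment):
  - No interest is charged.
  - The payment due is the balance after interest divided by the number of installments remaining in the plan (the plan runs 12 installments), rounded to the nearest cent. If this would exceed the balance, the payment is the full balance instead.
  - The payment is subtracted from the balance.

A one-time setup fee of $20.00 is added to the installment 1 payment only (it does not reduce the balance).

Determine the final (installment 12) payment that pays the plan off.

$2,063.63

# | Opening | Payment | Fee | End bal
1 | $24,763.59 | $2,063.63 | $20.00 | $22,699.96
2 | $22,699.96 | $2,063.63 | — | $20,636.33
3 | $20,636.33 | $2,063.63 | — | $18,572.70
4 | $18,572.70 | $2,063.63 | — | $16,509.07
5 | $16,509.07 | $2,063.63 | — | $14,445.44
6 | $14,445.44 | $2,063.63 | — | $12,381.81
7 | $12,381.81 | $2,063.64 | — | $10,318.17
8 | $10,318.17 | $2,063.63 | — | $8,254.54
9 | $8,254.54 | $2,063.64 | — | $6,190.90
10 | $6,190.90 | $2,063.63 | — | $4,127.27
11 | $4,127.27 | $2,063.64 | — | $2,063.63
12 | $2,063.63 | $2,063.63 | — | $0.00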